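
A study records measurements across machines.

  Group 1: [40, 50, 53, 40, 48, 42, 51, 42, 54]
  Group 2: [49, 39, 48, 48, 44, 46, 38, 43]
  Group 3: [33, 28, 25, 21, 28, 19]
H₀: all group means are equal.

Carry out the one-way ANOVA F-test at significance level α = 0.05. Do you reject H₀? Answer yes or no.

reject H₀: yes

Group means [46.67, 44.38, 25.67], grand mean 40.391
SSB = Σnᵢ(x̄ᵢ−x̄)² = 1782.270; SSW = ΣΣ(x−x̄ᵢ)² = 511.208
MSB = 1782.270/2 = 891.1350; MSW = 511.208/20 = 25.5604
F = MSB/MSW = 34.8639
df = (2, 20)
p-value (upper-tail) = 0.00000
At α=0.05: p < α → reject H₀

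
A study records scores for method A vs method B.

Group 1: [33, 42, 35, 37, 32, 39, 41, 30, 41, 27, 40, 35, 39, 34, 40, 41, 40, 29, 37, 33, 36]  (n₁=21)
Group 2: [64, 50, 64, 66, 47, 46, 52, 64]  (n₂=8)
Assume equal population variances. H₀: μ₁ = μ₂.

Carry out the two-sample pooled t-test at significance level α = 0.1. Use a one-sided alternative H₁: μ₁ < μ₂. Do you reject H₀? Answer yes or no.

x̄₁=36.238, s₁=4.381, n₁=21
x̄₂=56.625, s₂=8.634, n₂=8
s_p² = [20·4.381² + 7·8.634²]/27 = 33.5439
SE = √(s_p²·(1/21+1/8)) = 2.4063
t = (36.238−56.625)/2.4063 = -8.4723
df = 27
p-value (one-sided, H₁ less) = 0.00000
At α=0.1: p < α → reject H₀

reject H₀: yes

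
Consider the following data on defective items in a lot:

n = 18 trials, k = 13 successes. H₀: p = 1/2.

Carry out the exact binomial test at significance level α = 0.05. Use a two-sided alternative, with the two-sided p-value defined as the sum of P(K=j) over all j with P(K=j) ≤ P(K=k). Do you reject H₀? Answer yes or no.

Exact binomial: n=18, k=13, p₀=1/2=0.5000
P(X=j) = C(n,j)·p₀^j·(1−p₀)^(n−j); p = Σ P(X=j) over j with P(X=j) ≤ P(X=13)
p-value (two-sided) = 0.09625
At α=0.05: p ≥ α → fail to reject H₀

reject H₀: no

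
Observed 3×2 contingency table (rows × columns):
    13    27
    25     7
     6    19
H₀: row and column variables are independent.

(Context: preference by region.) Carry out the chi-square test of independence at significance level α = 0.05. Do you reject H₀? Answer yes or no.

Row totals [40, 32, 25], col totals [44, 53], n=97
χ² = (13−18.14)²/18.14 + (27−21.86)²/21.86 + (25−14.52)²/14.52 + (7−17.48)²/17.48 + (6−11.34)²/11.34 + (19−13.66)²/13.66 = 21.1319
df = 2
p-value (upper-tail) = 0.00003
At α=0.05: p < α → reject H₀

reject H₀: yes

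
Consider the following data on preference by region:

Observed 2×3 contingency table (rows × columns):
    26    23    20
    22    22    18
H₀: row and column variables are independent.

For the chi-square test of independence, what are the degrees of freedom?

degrees of freedom = 2

df = (r−1)(c−1) = (2−1)·(3−1) = 2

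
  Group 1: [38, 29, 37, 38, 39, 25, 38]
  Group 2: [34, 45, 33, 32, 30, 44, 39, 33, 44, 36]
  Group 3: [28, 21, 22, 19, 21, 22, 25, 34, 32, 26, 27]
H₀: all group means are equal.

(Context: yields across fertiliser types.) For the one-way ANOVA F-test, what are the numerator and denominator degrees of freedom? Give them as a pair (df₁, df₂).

k = 3 groups, N = 28 total
df = (k−1, N−k) = (3−1, 28−3) = (2, 25)

degrees of freedom = [2, 25]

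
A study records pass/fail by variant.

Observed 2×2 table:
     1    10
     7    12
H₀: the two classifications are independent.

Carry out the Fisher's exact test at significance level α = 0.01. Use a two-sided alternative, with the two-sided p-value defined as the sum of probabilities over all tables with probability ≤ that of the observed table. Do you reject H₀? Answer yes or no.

reject H₀: no

Margins: r₁=11, r₂=19, c₁=8, c₂=22, n=30
p_obs = C(11,1)·C(19,7)/C(30,8); sum pmf over tables with pmf ≤ p_obs
p-value (two-sided) = 0.19870
At α=0.01: p ≥ α → fail to reject H₀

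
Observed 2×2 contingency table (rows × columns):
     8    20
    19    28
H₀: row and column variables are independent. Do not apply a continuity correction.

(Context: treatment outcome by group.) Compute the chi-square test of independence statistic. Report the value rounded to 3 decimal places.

Row totals [28, 47], col totals [27, 48], n=75
χ² = (8−10.08)²/10.08 + (20−17.92)²/17.92 + (19−16.92)²/16.92 + (28−30.08)²/30.08 = 1.0702
df = 1

test statistic = 1.070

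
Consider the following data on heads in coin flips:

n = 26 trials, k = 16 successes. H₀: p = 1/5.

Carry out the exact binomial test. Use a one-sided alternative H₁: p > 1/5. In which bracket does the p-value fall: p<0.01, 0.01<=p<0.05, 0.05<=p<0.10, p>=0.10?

Exact binomial: n=26, k=16, p₀=1/5=0.2000
P(X≥16) from Σ C(n,i)·p₀^i·(1−p₀)^(n−i)
p-value (one-sided, H₁ greater) = 0.00000
→ bracket: p<0.01

p-value bracket: p<0.01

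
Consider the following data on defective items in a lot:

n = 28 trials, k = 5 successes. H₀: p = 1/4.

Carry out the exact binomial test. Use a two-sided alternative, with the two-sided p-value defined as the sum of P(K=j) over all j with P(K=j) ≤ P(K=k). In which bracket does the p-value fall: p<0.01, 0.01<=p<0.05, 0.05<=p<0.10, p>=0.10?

Exact binomial: n=28, k=5, p₀=1/4=0.2500
P(X=j) = C(n,j)·p₀^j·(1−p₀)^(n−j); p = Σ P(X=j) over j with P(X=j) ≤ P(X=5)
p-value (two-sided) = 0.51365
→ bracket: p>=0.10

p-value bracket: p>=0.10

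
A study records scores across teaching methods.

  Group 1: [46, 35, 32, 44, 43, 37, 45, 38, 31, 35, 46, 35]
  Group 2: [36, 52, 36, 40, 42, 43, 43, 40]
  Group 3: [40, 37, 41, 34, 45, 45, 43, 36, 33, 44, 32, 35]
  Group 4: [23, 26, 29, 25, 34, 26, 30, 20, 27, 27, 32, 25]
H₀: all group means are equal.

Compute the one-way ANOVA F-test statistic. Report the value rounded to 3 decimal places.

test statistic = 19.968

Group means [38.92, 41.50, 38.75, 27.00], grand mean 36.091
SSB = Σnᵢ(x̄ᵢ−x̄)² = 1406.470; SSW = ΣΣ(x−x̄ᵢ)² = 939.167
MSB = 1406.470/3 = 468.8232; MSW = 939.167/40 = 23.4792
F = MSB/MSW = 19.9676
df = (3, 40)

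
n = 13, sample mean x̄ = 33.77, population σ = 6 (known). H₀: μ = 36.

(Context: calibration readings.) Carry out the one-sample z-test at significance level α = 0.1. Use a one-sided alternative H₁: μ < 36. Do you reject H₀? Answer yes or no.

SE = σ/√n = 6/√13 = 1.6641
z = (x̄−μ₀)/SE = (33.77−36)/1.6641 = -1.3401
p-value (one-sided, H₁ less) = 0.09011
At α=0.1: p < α → reject H₀

reject H₀: yes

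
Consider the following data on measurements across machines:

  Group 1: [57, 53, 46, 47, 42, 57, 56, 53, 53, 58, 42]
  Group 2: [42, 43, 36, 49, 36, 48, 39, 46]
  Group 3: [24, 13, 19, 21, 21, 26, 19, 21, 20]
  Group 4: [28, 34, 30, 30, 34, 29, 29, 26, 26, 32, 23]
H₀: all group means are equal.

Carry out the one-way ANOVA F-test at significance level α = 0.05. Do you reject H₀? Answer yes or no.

reject H₀: yes

Group means [51.27, 42.38, 20.44, 29.18], grand mean 36.103
SSB = Σnᵢ(x̄ᵢ−x̄)² = 5579.674; SSW = ΣΣ(x−x̄ᵢ)² = 761.915
MSB = 5579.674/3 = 1859.8914; MSW = 761.915/35 = 21.7690
F = MSB/MSW = 85.4376
df = (3, 35)
p-value (upper-tail) = 0.00000
At α=0.05: p < α → reject H₀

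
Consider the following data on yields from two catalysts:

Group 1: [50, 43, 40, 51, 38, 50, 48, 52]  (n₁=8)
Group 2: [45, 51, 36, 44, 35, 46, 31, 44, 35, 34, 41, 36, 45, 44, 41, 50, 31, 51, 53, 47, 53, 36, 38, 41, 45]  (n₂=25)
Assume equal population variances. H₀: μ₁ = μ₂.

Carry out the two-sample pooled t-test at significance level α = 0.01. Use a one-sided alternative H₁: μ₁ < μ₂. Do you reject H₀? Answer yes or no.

reject H₀: no

x̄₁=46.500, s₁=5.398, n₁=8
x̄₂=42.120, s₂=6.704, n₂=25
s_p² = [7·5.398² + 24·6.704²]/31 = 41.3755
SE = √(s_p²·(1/8+1/25)) = 2.6128
t = (46.500−42.120)/2.6128 = 1.6763
df = 31
p-value (one-sided, H₁ less) = 0.94813
At α=0.01: p ≥ α → fail to reject H₀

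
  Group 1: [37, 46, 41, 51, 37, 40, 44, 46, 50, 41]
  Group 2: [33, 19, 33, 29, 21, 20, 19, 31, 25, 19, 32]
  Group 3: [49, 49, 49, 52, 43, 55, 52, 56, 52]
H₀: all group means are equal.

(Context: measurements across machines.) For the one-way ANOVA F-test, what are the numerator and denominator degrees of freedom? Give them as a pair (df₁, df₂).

k = 3 groups, N = 30 total
df = (k−1, N−k) = (3−1, 30−3) = (2, 27)

degrees of freedom = [2, 27]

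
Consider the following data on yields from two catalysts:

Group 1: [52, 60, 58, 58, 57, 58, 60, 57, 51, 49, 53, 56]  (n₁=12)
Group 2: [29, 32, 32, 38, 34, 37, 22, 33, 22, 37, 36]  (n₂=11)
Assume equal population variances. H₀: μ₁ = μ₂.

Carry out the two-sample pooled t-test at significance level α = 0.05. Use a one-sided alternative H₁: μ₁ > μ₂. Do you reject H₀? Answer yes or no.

reject H₀: yes

x̄₁=55.750, s₁=3.621, n₁=12
x̄₂=32.000, s₂=5.621, n₂=11
s_p² = [11·3.621² + 10·5.621²]/21 = 21.9167
SE = √(s_p²·(1/12+1/11)) = 1.9542
t = (55.750−32.000)/1.9542 = 12.1534
df = 21
p-value (one-sided, H₁ greater) = 0.00000
At α=0.05: p < α → reject H₀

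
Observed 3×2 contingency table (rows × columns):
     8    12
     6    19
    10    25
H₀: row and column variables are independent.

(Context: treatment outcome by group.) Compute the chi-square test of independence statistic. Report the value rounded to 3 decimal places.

test statistic = 1.415

Row totals [20, 25, 35], col totals [24, 56], n=80
χ² = (8−6.00)²/6.00 + (12−14.00)²/14.00 + (6−7.50)²/7.50 + (19−17.50)²/17.50 + (10−10.50)²/10.50 + (25−24.50)²/24.50 = 1.4150
df = 2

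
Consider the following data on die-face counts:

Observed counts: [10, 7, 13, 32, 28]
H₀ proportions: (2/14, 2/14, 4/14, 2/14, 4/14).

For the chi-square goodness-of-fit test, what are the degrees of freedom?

df = k − 1 = 5 − 1 = 4

degrees of freedom = 4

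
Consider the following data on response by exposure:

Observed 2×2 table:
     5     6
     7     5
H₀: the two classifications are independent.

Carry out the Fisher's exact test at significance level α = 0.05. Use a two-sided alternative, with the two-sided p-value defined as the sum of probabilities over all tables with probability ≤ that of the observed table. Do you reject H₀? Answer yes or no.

reject H₀: no

Margins: r₁=11, r₂=12, c₁=12, c₂=11, n=23
p_obs = C(11,5)·C(12,7)/C(23,12); sum pmf over tables with pmf ≤ p_obs
p-value (two-sided) = 0.68427
At α=0.05: p ≥ α → fail to reject H₀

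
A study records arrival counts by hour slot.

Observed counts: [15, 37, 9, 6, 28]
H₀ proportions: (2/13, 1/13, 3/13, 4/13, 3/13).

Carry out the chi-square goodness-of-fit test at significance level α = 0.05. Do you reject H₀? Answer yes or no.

reject H₀: yes

n = 95; E_i = n·p_i = [14.62, 7.31, 21.92, 29.23, 21.92]
χ² = (15−14.62)²/14.62 + (37−7.31)²/7.31 + (9−21.92)²/21.92 + (6−29.23)²/29.23 + (28−21.92)²/21.92 = 148.4193
df = 4
p-value (upper-tail) = 0.00000
At α=0.05: p < α → reject H₀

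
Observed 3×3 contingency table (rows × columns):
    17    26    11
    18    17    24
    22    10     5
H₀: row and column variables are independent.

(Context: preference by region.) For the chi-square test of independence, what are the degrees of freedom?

df = (r−1)(c−1) = (3−1)·(3−1) = 4

degrees of freedom = 4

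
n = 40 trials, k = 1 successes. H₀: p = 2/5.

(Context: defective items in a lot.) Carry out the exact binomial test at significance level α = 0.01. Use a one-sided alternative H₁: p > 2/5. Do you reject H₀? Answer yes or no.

Exact binomial: n=40, k=1, p₀=2/5=0.4000
P(X≥1) from Σ C(n,i)·p₀^i·(1−p₀)^(n−i)
p-value (one-sided, H₁ greater) = 1.00000
At α=0.01: p ≥ α → fail to reject H₀

reject H₀: no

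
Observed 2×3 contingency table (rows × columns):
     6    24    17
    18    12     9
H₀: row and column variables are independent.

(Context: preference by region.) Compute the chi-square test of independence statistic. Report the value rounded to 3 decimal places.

Row totals [47, 39], col totals [24, 36, 26], n=86
χ² = (6−13.12)²/13.12 + (24−19.67)²/19.67 + (17−14.21)²/14.21 + (18−10.88)²/10.88 + (12−16.33)²/16.33 + (9−11.79)²/11.79 = 11.8196
df = 2

test statistic = 11.820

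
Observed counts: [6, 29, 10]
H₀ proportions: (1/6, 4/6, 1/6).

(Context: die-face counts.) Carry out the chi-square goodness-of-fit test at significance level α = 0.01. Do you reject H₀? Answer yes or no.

reject H₀: no

n = 45; E_i = n·p_i = [7.50, 30.00, 7.50]
χ² = (6−7.50)²/7.50 + (29−30.00)²/30.00 + (10−7.50)²/7.50 = 1.1667
df = 2
p-value (upper-tail) = 0.55804
At α=0.01: p ≥ α → fail to reject H₀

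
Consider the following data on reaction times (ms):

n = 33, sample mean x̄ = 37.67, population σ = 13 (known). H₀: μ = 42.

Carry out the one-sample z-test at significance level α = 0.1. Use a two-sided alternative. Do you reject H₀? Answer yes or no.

reject H₀: yes

SE = σ/√n = 13/√33 = 2.2630
z = (x̄−μ₀)/SE = (37.67−42)/2.2630 = -1.9134
p-value (two-sided) = 0.05570
At α=0.1: p < α → reject H₀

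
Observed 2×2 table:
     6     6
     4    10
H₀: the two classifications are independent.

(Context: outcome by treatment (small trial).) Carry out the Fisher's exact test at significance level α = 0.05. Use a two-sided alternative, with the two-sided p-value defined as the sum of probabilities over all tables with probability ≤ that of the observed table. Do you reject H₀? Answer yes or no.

Margins: r₁=12, r₂=14, c₁=10, c₂=16, n=26
p_obs = C(12,6)·C(14,4)/C(26,10); sum pmf over tables with pmf ≤ p_obs
p-value (two-sided) = 0.42164
At α=0.05: p ≥ α → fail to reject H₀

reject H₀: no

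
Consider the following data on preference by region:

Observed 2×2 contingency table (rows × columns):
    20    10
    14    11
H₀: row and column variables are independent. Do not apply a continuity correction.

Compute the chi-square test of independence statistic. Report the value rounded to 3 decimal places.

Row totals [30, 25], col totals [34, 21], n=55
χ² = (20−18.55)²/18.55 + (10−11.45)²/11.45 + (14−15.45)²/15.45 + (11−9.55)²/9.55 = 0.6573
df = 1

test statistic = 0.657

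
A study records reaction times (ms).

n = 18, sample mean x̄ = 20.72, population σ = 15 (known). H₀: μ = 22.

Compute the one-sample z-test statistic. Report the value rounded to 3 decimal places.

SE = σ/√n = 15/√18 = 3.5355
z = (x̄−μ₀)/SE = (20.72−22)/3.5355 = -0.3620

test statistic = -0.362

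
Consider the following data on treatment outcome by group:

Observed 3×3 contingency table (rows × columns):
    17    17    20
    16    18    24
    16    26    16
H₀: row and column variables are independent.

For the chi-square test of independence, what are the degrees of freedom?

degrees of freedom = 4

df = (r−1)(c−1) = (3−1)·(3−1) = 4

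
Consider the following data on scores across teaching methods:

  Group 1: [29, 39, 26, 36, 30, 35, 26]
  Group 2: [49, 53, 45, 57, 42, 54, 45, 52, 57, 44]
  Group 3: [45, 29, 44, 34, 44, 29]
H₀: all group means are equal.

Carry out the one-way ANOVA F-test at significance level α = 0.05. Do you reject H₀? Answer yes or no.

Group means [31.57, 49.80, 37.50], grand mean 41.043
SSB = Σnᵢ(x̄ᵢ−x̄)² = 1470.142; SSW = ΣΣ(x−x̄ᵢ)² = 732.814
MSB = 1470.142/2 = 735.0711; MSW = 732.814/20 = 36.6407
F = MSB/MSW = 20.0616
df = (2, 20)
p-value (upper-tail) = 0.00002
At α=0.05: p < α → reject H₀

reject H₀: yes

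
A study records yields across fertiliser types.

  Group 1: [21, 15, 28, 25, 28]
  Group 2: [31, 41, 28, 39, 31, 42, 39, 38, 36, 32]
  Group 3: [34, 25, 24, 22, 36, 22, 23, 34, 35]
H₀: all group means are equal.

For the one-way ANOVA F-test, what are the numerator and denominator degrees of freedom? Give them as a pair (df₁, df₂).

k = 3 groups, N = 24 total
df = (k−1, N−k) = (3−1, 24−3) = (2, 21)

degrees of freedom = [2, 21]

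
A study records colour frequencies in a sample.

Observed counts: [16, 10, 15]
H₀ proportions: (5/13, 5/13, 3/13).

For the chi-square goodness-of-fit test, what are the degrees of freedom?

df = k − 1 = 3 − 1 = 2

degrees of freedom = 2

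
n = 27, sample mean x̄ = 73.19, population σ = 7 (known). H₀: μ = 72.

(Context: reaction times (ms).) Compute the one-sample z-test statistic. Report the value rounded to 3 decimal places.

SE = σ/√n = 7/√27 = 1.3472
z = (x̄−μ₀)/SE = (73.19−72)/1.3472 = 0.8833

test statistic = 0.883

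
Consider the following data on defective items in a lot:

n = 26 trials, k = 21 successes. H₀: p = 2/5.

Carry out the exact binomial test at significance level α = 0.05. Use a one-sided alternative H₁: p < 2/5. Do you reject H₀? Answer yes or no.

reject H₀: no

Exact binomial: n=26, k=21, p₀=2/5=0.4000
P(X≤21) from Σ C(n,i)·p₀^i·(1−p₀)^(n−i)
p-value (one-sided, H₁ less) = 1.00000
At α=0.05: p ≥ α → fail to reject H₀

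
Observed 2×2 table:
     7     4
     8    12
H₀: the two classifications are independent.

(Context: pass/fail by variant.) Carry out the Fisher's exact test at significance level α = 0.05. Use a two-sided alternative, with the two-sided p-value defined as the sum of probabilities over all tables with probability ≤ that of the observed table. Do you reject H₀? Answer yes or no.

reject H₀: no

Margins: r₁=11, r₂=20, c₁=15, c₂=16, n=31
p_obs = C(11,7)·C(20,8)/C(31,15); sum pmf over tables with pmf ≤ p_obs
p-value (two-sided) = 0.27337
At α=0.05: p ≥ α → fail to reject H₀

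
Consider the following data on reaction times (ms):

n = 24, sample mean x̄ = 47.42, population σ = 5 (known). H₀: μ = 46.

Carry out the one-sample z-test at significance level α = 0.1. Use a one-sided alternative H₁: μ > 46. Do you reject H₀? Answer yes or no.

SE = σ/√n = 5/√24 = 1.0206
z = (x̄−μ₀)/SE = (47.42−46)/1.0206 = 1.3913
p-value (one-sided, H₁ greater) = 0.08207
At α=0.1: p < α → reject H₀

reject H₀: yes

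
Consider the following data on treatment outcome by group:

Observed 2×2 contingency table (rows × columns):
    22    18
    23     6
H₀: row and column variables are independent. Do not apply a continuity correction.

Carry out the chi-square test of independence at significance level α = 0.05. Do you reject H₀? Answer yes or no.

Row totals [40, 29], col totals [45, 24], n=69
χ² = (22−26.09)²/26.09 + (18−13.91)²/13.91 + (23−18.91)²/18.91 + (6−10.09)²/10.09 = 4.3799
df = 1
p-value (upper-tail) = 0.03636
At α=0.05: p < α → reject H₀

reject H₀: yes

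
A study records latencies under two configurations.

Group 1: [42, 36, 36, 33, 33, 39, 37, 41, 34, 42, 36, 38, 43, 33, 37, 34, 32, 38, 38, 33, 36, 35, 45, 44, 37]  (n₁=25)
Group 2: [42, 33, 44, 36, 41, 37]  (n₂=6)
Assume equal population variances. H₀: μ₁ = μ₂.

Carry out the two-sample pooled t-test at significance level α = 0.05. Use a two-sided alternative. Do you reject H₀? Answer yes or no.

reject H₀: no

x̄₁=37.280, s₁=3.736, n₁=25
x̄₂=38.833, s₂=4.167, n₂=6
s_p² = [24·3.736² + 5·4.167²]/29 = 14.5474
SE = √(s_p²·(1/25+1/6)) = 1.7339
t = (37.280−38.833)/1.7339 = -0.8959
df = 29
p-value (two-sided) = 0.37771
At α=0.05: p ≥ α → fail to reject H₀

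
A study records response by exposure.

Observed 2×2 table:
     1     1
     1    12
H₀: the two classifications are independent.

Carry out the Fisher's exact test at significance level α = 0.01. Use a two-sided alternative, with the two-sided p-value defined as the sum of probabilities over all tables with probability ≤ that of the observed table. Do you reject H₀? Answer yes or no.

reject H₀: no

Margins: r₁=2, r₂=13, c₁=2, c₂=13, n=15
p_obs = C(2,1)·C(13,1)/C(15,2); sum pmf over tables with pmf ≤ p_obs
p-value (two-sided) = 0.25714
At α=0.01: p ≥ α → fail to reject H₀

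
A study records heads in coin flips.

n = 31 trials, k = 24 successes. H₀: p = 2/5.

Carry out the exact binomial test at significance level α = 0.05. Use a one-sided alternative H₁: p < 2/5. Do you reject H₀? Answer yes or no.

reject H₀: no

Exact binomial: n=31, k=24, p₀=2/5=0.4000
P(X≤24) from Σ C(n,i)·p₀^i·(1−p₀)^(n−i)
p-value (one-sided, H₁ less) = 1.00000
At α=0.05: p ≥ α → fail to reject H₀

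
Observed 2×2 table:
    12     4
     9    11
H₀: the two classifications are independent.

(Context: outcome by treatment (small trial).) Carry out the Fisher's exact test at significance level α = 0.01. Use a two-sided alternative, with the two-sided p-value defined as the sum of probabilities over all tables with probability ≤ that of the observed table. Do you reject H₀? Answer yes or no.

Margins: r₁=16, r₂=20, c₁=21, c₂=15, n=36
p_obs = C(16,12)·C(20,9)/C(36,21); sum pmf over tables with pmf ≤ p_obs
p-value (two-sided) = 0.09585
At α=0.01: p ≥ α → fail to reject H₀

reject H₀: no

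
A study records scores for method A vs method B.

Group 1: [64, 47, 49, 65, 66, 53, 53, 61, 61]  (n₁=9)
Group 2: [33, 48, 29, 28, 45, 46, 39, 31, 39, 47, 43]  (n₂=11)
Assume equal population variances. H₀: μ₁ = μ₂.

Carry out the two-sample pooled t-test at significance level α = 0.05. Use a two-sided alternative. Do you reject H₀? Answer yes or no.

reject H₀: yes

x̄₁=57.667, s₁=7.228, n₁=9
x̄₂=38.909, s₂=7.529, n₂=11
s_p² = [8·7.228² + 10·7.529²]/18 = 54.7172
SE = √(s_p²·(1/9+1/11)) = 3.3248
t = (57.667−38.909)/3.3248 = 5.6418
df = 18
p-value (two-sided) = 0.00002
At α=0.05: p < α → reject H₀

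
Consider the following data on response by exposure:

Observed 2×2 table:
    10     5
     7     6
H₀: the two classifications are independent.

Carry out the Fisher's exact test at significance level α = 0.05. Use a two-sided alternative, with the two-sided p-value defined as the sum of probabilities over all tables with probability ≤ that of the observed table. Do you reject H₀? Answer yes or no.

Margins: r₁=15, r₂=13, c₁=17, c₂=11, n=28
p_obs = C(15,10)·C(13,7)/C(28,17); sum pmf over tables with pmf ≤ p_obs
p-value (two-sided) = 0.70004
At α=0.05: p ≥ α → fail to reject H₀

reject H₀: no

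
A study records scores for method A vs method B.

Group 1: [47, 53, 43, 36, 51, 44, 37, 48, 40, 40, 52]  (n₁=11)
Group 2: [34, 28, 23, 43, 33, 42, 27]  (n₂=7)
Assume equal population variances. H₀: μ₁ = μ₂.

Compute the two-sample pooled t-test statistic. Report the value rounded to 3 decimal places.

test statistic = 3.674

x̄₁=44.636, s₁=6.005, n₁=11
x̄₂=32.857, s₂=7.559, n₂=7
s_p² = [10·6.005² + 6·7.559²]/16 = 43.9627
SE = √(s_p²·(1/11+1/7)) = 3.2058
t = (44.636−32.857)/3.2058 = 3.6744
df = 16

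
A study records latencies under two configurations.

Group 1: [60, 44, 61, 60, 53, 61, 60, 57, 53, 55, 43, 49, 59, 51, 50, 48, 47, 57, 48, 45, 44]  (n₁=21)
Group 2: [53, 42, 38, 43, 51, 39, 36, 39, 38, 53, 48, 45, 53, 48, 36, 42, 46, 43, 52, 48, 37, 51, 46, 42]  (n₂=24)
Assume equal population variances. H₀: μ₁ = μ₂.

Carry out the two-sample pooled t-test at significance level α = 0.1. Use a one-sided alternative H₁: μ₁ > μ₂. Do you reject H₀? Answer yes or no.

reject H₀: yes

x̄₁=52.619, s₁=6.265, n₁=21
x̄₂=44.542, s₂=5.778, n₂=24
s_p² = [20·6.265² + 23·5.778²]/43 = 36.1142
SE = √(s_p²·(1/21+1/24)) = 1.7957
t = (52.619−44.542)/1.7957 = 4.4982
df = 43
p-value (one-sided, H₁ greater) = 0.00003
At α=0.1: p < α → reject H₀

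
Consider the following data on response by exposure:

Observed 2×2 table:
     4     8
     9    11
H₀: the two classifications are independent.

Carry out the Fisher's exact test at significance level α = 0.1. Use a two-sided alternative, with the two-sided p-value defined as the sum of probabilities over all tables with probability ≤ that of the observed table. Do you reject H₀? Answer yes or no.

Margins: r₁=12, r₂=20, c₁=13, c₂=19, n=32
p_obs = C(12,4)·C(20,9)/C(32,13); sum pmf over tables with pmf ≤ p_obs
p-value (two-sided) = 0.71279
At α=0.1: p ≥ α → fail to reject H₀

reject H₀: no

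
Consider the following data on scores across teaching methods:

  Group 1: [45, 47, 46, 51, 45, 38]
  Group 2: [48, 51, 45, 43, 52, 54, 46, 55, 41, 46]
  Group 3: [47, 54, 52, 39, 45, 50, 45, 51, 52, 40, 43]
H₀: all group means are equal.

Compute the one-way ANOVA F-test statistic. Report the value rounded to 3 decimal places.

Group means [45.33, 48.10, 47.09], grand mean 47.074
SSB = Σnᵢ(x̄ᵢ−x̄)² = 28.709; SSW = ΣΣ(x−x̄ᵢ)² = 551.142
MSB = 28.709/2 = 14.3547; MSW = 551.142/24 = 22.9643
F = MSB/MSW = 0.6251
df = (2, 24)

test statistic = 0.625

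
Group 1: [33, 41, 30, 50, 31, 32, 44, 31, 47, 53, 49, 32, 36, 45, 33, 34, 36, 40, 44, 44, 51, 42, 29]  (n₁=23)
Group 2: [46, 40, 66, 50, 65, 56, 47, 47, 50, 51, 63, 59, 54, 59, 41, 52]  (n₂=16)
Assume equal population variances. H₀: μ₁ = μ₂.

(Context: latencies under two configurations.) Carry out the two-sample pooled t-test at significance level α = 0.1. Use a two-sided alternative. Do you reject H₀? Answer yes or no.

reject H₀: yes

x̄₁=39.435, s₁=7.591, n₁=23
x̄₂=52.875, s₂=7.966, n₂=16
s_p² = [22·7.591² + 15·7.966²]/37 = 59.9838
SE = √(s_p²·(1/23+1/16)) = 2.5213
t = (39.435−52.875)/2.5213 = -5.3307
df = 37
p-value (two-sided) = 0.00001
At α=0.1: p < α → reject H₀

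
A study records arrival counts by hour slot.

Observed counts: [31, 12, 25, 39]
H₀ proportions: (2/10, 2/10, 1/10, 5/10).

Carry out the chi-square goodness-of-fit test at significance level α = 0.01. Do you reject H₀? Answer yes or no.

reject H₀: yes

n = 107; E_i = n·p_i = [21.40, 21.40, 10.70, 53.50]
χ² = (31−21.40)²/21.40 + (12−21.40)²/21.40 + (25−10.70)²/10.70 + (39−53.50)²/53.50 = 31.4766
df = 3
p-value (upper-tail) = 0.00000
At α=0.01: p < α → reject H₀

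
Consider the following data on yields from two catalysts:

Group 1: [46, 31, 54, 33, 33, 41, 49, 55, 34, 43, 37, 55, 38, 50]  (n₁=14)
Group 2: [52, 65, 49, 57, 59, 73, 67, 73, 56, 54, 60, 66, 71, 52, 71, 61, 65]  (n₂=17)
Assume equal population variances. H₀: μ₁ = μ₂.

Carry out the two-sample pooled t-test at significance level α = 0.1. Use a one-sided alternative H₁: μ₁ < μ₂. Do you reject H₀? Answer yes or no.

x̄₁=42.786, s₁=8.737, n₁=14
x̄₂=61.824, s₂=7.788, n₂=17
s_p² = [13·8.737² + 16·7.788²]/29 = 67.6837
SE = √(s_p²·(1/14+1/17)) = 2.9692
t = (42.786−61.824)/2.9692 = -6.4118
df = 29
p-value (one-sided, H₁ less) = 0.00000
At α=0.1: p < α → reject H₀

reject H₀: yes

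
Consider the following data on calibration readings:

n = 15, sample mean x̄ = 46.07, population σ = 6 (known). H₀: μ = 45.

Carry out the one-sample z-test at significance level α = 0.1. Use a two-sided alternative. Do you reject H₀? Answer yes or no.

reject H₀: no

SE = σ/√n = 6/√15 = 1.5492
z = (x̄−μ₀)/SE = (46.07−45)/1.5492 = 0.6907
p-value (two-sided) = 0.48977
At α=0.1: p ≥ α → fail to reject H₀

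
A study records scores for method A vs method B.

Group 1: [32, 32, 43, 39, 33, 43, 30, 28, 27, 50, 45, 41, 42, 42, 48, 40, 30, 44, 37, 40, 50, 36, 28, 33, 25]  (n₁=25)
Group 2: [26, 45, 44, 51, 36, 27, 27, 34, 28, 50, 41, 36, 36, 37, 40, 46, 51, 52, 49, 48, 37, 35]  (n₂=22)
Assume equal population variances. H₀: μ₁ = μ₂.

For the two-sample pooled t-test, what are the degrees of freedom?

degrees of freedom = 45

df = n₁ + n₂ − 2 = 25 + 22 − 2 = 45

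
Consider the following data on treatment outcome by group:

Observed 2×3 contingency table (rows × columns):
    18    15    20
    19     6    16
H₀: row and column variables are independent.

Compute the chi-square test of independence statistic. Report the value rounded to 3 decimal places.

Row totals [53, 41], col totals [37, 21, 36], n=94
χ² = (18−20.86)²/20.86 + (15−11.84)²/11.84 + (20−20.30)²/20.30 + (19−16.14)²/16.14 + (6−9.16)²/9.16 + (16−15.70)²/15.70 = 2.8430
df = 2

test statistic = 2.843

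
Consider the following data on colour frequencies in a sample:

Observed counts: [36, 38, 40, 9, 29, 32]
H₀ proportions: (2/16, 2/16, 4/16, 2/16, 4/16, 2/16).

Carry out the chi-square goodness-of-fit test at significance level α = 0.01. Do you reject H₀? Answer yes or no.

n = 184; E_i = n·p_i = [23.00, 23.00, 46.00, 23.00, 46.00, 23.00]
χ² = (36−23.00)²/23.00 + (38−23.00)²/23.00 + (40−46.00)²/46.00 + (9−23.00)²/23.00 + (29−46.00)²/46.00 + (32−23.00)²/23.00 = 36.2391
df = 5
p-value (upper-tail) = 0.00000
At α=0.01: p < α → reject H₀

reject H₀: yes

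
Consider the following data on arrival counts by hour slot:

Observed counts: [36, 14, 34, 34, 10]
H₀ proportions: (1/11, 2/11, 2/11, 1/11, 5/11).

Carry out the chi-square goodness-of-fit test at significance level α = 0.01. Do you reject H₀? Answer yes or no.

reject H₀: yes

n = 128; E_i = n·p_i = [11.64, 23.27, 23.27, 11.64, 58.18]
χ² = (36−11.64)²/11.64 + (14−23.27)²/23.27 + (34−23.27)²/23.27 + (34−11.64)²/11.64 + (10−58.18)²/58.18 = 142.5312
df = 4
p-value (upper-tail) = 0.00000
At α=0.01: p < α → reject H₀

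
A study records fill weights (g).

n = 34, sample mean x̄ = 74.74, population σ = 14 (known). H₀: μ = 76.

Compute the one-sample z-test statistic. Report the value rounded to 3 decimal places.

SE = σ/√n = 14/√34 = 2.4010
z = (x̄−μ₀)/SE = (74.74−76)/2.4010 = -0.5248

test statistic = -0.525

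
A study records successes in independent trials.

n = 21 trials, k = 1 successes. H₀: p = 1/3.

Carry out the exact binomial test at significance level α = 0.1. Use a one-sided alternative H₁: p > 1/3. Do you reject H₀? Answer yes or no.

Exact binomial: n=21, k=1, p₀=1/3=0.3333
P(X≥1) from Σ C(n,i)·p₀^i·(1−p₀)^(n−i)
p-value (one-sided, H₁ greater) = 0.99980
At α=0.1: p ≥ α → fail to reject H₀

reject H₀: no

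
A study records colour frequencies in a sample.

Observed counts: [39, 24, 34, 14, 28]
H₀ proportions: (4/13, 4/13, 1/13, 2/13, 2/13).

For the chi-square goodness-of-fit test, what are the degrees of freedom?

degrees of freedom = 4

df = k − 1 = 5 − 1 = 4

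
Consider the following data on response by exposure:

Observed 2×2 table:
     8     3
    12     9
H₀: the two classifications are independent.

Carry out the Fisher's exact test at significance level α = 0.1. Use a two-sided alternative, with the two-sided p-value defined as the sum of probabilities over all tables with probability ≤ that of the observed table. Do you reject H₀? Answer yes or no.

reject H₀: no

Margins: r₁=11, r₂=21, c₁=20, c₂=12, n=32
p_obs = C(11,8)·C(21,12)/C(32,20); sum pmf over tables with pmf ≤ p_obs
p-value (two-sided) = 0.46467
At α=0.1: p ≥ α → fail to reject H₀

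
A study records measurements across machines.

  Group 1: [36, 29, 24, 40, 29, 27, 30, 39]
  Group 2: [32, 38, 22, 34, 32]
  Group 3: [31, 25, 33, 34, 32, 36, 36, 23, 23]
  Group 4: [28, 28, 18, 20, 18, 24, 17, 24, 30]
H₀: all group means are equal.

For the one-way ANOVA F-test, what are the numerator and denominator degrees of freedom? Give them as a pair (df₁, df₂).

degrees of freedom = [3, 27]

k = 4 groups, N = 31 total
df = (k−1, N−k) = (4−1, 31−4) = (3, 27)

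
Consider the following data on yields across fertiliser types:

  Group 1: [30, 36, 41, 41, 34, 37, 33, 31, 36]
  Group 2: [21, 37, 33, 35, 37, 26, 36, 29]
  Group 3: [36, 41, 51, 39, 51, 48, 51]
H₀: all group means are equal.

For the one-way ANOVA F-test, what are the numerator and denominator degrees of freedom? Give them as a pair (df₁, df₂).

k = 3 groups, N = 24 total
df = (k−1, N−k) = (3−1, 24−3) = (2, 21)

degrees of freedom = [2, 21]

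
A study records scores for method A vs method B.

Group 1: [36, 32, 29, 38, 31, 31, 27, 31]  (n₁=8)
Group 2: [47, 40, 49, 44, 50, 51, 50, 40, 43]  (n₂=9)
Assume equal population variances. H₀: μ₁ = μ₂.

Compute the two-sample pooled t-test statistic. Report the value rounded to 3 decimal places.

test statistic = -7.254

x̄₁=31.875, s₁=3.563, n₁=8
x̄₂=46.000, s₂=4.359, n₂=9
s_p² = [7·3.563² + 8·4.359²]/15 = 16.0583
SE = √(s_p²·(1/8+1/9)) = 1.9472
t = (31.875−46.000)/1.9472 = -7.2540
df = 15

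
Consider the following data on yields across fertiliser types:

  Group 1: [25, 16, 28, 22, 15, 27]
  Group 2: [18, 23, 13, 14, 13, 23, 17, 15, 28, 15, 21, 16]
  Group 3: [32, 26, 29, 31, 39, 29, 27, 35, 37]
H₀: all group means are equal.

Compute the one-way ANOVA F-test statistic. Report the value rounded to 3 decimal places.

Group means [22.17, 18.00, 31.67], grand mean 23.481
SSB = Σnᵢ(x̄ᵢ−x̄)² = 973.907; SSW = ΣΣ(x−x̄ᵢ)² = 564.833
MSB = 973.907/2 = 486.9537; MSW = 564.833/24 = 23.5347
F = MSB/MSW = 20.6909
df = (2, 24)

test statistic = 20.691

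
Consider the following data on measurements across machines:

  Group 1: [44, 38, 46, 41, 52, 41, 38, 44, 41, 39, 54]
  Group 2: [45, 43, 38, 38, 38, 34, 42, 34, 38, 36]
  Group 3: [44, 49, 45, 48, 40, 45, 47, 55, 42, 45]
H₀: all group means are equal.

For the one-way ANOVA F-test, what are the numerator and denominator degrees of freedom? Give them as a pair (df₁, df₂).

k = 3 groups, N = 31 total
df = (k−1, N−k) = (3−1, 31−3) = (2, 28)

degrees of freedom = [2, 28]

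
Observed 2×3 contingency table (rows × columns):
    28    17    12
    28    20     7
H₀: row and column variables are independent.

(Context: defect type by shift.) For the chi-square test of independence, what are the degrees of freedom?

df = (r−1)(c−1) = (2−1)·(3−1) = 2

degrees of freedom = 2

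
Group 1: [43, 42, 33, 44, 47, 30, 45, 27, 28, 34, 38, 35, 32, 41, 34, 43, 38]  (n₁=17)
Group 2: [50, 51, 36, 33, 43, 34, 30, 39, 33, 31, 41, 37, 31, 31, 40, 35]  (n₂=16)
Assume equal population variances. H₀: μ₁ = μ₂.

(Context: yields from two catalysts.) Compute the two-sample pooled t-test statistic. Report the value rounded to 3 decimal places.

test statistic = 0.048

x̄₁=37.294, s₁=6.223, n₁=17
x̄₂=37.188, s₂=6.493, n₂=16
s_p² = [16·6.223² + 15·6.493²]/31 = 40.3860
SE = √(s_p²·(1/17+1/16)) = 2.2135
t = (37.294−37.188)/2.2135 = 0.0482
df = 31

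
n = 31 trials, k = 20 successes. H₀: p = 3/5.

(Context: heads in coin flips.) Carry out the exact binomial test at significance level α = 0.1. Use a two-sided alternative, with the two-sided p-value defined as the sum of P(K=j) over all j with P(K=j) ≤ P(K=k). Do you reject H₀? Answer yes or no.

Exact binomial: n=31, k=20, p₀=3/5=0.6000
P(X=j) = C(n,j)·p₀^j·(1−p₀)^(n−j); p = Σ P(X=j) over j with P(X=j) ≤ P(X=20)
p-value (two-sided) = 0.71515
At α=0.1: p ≥ α → fail to reject H₀

reject H₀: no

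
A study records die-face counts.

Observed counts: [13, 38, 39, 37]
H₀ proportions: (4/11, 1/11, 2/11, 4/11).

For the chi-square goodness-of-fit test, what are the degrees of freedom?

degrees of freedom = 3

df = k − 1 = 4 − 1 = 3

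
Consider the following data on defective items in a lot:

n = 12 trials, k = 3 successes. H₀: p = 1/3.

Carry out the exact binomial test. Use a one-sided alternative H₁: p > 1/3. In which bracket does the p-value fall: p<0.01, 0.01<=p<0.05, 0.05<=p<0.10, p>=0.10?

p-value bracket: p>=0.10

Exact binomial: n=12, k=3, p₀=1/3=0.3333
P(X≥3) from Σ C(n,i)·p₀^i·(1−p₀)^(n−i)
p-value (one-sided, H₁ greater) = 0.81888
→ bracket: p>=0.10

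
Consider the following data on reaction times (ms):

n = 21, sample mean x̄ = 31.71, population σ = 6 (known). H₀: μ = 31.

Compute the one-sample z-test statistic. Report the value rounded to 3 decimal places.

SE = σ/√n = 6/√21 = 1.3093
z = (x̄−μ₀)/SE = (31.71−31)/1.3093 = 0.5423

test statistic = 0.542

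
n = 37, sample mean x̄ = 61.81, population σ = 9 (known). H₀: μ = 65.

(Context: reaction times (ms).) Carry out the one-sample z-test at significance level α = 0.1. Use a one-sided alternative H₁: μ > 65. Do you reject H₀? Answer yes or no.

SE = σ/√n = 9/√37 = 1.4796
z = (x̄−μ₀)/SE = (61.81−65)/1.4796 = -2.1560
p-value (one-sided, H₁ greater) = 0.98446
At α=0.1: p ≥ α → fail to reject H₀

reject H₀: no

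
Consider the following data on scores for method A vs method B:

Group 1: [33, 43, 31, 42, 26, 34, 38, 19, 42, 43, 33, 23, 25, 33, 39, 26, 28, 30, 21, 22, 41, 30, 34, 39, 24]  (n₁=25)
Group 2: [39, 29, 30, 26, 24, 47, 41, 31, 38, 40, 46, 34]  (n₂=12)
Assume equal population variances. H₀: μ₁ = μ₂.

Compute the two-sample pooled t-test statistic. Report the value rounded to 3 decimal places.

test statistic = -1.309

x̄₁=31.960, s₁=7.497, n₁=25
x̄₂=35.417, s₂=7.561, n₂=12
s_p² = [24·7.497² + 11·7.561²]/35 = 56.5108
SE = √(s_p²·(1/25+1/12)) = 2.6400
t = (31.960−35.417)/2.6400 = -1.3093
df = 35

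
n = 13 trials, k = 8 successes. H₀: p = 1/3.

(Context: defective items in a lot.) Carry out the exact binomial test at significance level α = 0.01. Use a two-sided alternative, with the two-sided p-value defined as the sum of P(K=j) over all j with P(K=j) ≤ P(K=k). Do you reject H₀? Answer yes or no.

reject H₀: no

Exact binomial: n=13, k=8, p₀=1/3=0.3333
P(X=j) = C(n,j)·p₀^j·(1−p₀)^(n−j); p = Σ P(X=j) over j with P(X=j) ≤ P(X=8)
p-value (two-sided) = 0.03979
At α=0.01: p ≥ α → fail to reject H₀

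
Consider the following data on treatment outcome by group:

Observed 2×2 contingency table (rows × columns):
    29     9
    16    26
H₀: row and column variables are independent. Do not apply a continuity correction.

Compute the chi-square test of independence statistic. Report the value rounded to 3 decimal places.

Row totals [38, 42], col totals [45, 35], n=80
χ² = (29−21.38)²/21.38 + (9−16.62)²/16.62 + (16−23.62)²/23.62 + (26−18.38)²/18.38 = 11.8423
df = 1

test statistic = 11.842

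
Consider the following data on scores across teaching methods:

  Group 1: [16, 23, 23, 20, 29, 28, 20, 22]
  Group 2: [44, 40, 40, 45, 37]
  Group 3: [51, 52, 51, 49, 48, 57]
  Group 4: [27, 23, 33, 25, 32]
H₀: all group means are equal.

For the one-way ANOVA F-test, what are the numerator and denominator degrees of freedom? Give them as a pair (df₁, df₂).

degrees of freedom = [3, 20]

k = 4 groups, N = 24 total
df = (k−1, N−k) = (4−1, 24−4) = (3, 20)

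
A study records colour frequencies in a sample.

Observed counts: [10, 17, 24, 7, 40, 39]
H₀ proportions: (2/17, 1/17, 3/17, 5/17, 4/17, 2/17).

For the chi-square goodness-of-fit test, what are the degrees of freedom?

degrees of freedom = 5

df = k − 1 = 6 − 1 = 5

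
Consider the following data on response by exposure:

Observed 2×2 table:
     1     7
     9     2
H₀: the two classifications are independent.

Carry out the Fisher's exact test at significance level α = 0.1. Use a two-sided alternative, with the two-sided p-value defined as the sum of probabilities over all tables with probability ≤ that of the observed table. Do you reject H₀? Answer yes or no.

Margins: r₁=8, r₂=11, c₁=10, c₂=9, n=19
p_obs = C(8,1)·C(11,9)/C(19,10); sum pmf over tables with pmf ≤ p_obs
p-value (two-sided) = 0.00548
At α=0.1: p < α → reject H₀

reject H₀: yes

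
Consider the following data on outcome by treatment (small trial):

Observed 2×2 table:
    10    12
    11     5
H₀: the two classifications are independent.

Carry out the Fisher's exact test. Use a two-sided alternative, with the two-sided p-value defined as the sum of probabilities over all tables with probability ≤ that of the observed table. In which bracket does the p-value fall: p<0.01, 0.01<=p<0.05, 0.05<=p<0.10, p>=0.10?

Margins: r₁=22, r₂=16, c₁=21, c₂=17, n=38
p_obs = C(22,10)·C(16,11)/C(38,21); sum pmf over tables with pmf ≤ p_obs
p-value (two-sided) = 0.19716
→ bracket: p>=0.10

p-value bracket: p>=0.10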